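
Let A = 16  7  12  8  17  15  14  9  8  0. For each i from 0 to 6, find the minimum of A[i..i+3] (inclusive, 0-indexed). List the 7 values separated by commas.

7, 7, 8, 8, 9, 8, 0

(16, 7, 12, 8) → min 7
(7, 12, 8, 17) → min 7
(12, 8, 17, 15) → min 8
(8, 17, 15, 14) → min 8
(17, 15, 14, 9) → min 9
(15, 14, 9, 8) → min 8
(14, 9, 8, 0) → min 0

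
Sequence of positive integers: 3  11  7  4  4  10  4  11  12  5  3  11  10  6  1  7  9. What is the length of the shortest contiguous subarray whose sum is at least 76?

add 3: running sum 3 < 76
add 11: running sum 14 < 76
add 7: running sum 21 < 76
add 4: running sum 25 < 76
add 4: running sum 29 < 76
add 10: running sum 39 < 76
add 4: running sum 43 < 76
add 11: running sum 54 < 76
add 12: running sum 66 < 76
add 5: running sum 71 < 76
add 3: running sum 74 < 76
end 11: [11, 7, 4, 4, 10, 4, 11, 12, 5, 3, 11] sum 82, len 11
end 12: [7, 4, 4, 10, 4, 11, 12, 5, 3, 11, 10] sum 81, len 11
end 13: [4, 10, 4, 11, 12, 5, 3, 11, 10, 6] sum 76, len 10
end 14: [4, 10, 4, 11, 12, 5, 3, 11, 10, 6, 1] sum 77, len 11
end 15: [10, 4, 11, 12, 5, 3, 11, 10, 6, 1, 7] sum 80, len 11
end 16: [4, 11, 12, 5, 3, 11, 10, 6, 1, 7, 9] sum 79, len 11
Shortest qualifying length: 10.

10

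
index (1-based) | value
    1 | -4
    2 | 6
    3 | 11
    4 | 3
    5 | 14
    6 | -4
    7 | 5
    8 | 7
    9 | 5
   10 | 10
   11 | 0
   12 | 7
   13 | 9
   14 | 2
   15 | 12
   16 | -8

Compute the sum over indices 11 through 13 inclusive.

Elements at indices 11..13: 0, 7, 9
sum(0, 7, 9) = 16

16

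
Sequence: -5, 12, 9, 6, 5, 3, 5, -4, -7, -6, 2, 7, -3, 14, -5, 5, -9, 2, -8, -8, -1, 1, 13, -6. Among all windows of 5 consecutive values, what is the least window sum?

-24

(-5, 12, 9, 6, 5) → sum 27
(12, 9, 6, 5, 3) → sum 35
(9, 6, 5, 3, 5) → sum 28
(6, 5, 3, 5, -4) → sum 15
(5, 3, 5, -4, -7) → sum 2
(3, 5, -4, -7, -6) → sum -9
(5, -4, -7, -6, 2) → sum -10
(-4, -7, -6, 2, 7) → sum -8
(-7, -6, 2, 7, -3) → sum -7
(-6, 2, 7, -3, 14) → sum 14
(2, 7, -3, 14, -5) → sum 15
(7, -3, 14, -5, 5) → sum 18
(-3, 14, -5, 5, -9) → sum 2
(14, -5, 5, -9, 2) → sum 7
(-5, 5, -9, 2, -8) → sum -15
(5, -9, 2, -8, -8) → sum -18
(-9, 2, -8, -8, -1) → sum -24
(2, -8, -8, -1, 1) → sum -14
(-8, -8, -1, 1, 13) → sum -3
(-8, -1, 1, 13, -6) → sum -1
Least of these is -24.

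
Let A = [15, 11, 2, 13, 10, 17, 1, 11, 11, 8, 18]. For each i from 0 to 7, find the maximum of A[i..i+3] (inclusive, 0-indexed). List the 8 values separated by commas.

15, 13, 17, 17, 17, 17, 11, 18

[15, 11, 2, 13] → max 15
[11, 2, 13, 10] → max 13
[2, 13, 10, 17] → max 17
[13, 10, 17, 1] → max 17
[10, 17, 1, 11] → max 17
[17, 1, 11, 11] → max 17
[1, 11, 11, 8] → max 11
[11, 11, 8, 18] → max 18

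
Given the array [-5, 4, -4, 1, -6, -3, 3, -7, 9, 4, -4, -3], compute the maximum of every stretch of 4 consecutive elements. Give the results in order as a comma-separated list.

4, 4, 1, 3, 3, 9, 9, 9, 9

(-5, 4, -4, 1) → max 4
(4, -4, 1, -6) → max 4
(-4, 1, -6, -3) → max 1
(1, -6, -3, 3) → max 3
(-6, -3, 3, -7) → max 3
(-3, 3, -7, 9) → max 9
(3, -7, 9, 4) → max 9
(-7, 9, 4, -4) → max 9
(9, 4, -4, -3) → max 9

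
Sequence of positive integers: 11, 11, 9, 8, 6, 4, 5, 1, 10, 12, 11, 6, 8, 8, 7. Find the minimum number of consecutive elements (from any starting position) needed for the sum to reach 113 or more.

add 11: running sum 11 < 113
add 11: running sum 22 < 113
add 9: running sum 31 < 113
add 8: running sum 39 < 113
add 6: running sum 45 < 113
add 4: running sum 49 < 113
add 5: running sum 54 < 113
add 1: running sum 55 < 113
add 10: running sum 65 < 113
add 12: running sum 77 < 113
add 11: running sum 88 < 113
add 6: running sum 94 < 113
add 8: running sum 102 < 113
add 8: running sum 110 < 113
end 14: [11, 11, 9, 8, 6, 4, 5, 1, 10, 12, 11, 6, 8, 8, 7] sum 117, len 15
Shortest qualifying length: 15.

15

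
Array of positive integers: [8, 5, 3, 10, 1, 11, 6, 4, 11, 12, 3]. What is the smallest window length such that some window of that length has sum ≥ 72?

Extend right; whenever the sum reaches 72, record the length and shrink from the left:
add 8: running sum 8 < 72
add 5: running sum 13 < 72
add 3: running sum 16 < 72
add 10: running sum 26 < 72
add 1: running sum 27 < 72
add 11: running sum 38 < 72
add 6: running sum 44 < 72
add 4: running sum 48 < 72
add 11: running sum 59 < 72
add 12: running sum 71 < 72
add 3: shortest ending here [8, 5, 3, 10, 1, 11, 6, 4, 11, 12, 3] sum 74, len 11
Shortest qualifying length: 11.

11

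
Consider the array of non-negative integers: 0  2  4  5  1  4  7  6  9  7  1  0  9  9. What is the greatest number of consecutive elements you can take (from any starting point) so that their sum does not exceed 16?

6

add 0: [0] sum 0, len 1
add 2: [0, 2] sum 2, len 2
add 4: [0, 2, 4] sum 6, len 3
add 5: [0, 2, 4, 5] sum 11, len 4
add 1: [0, 2, 4, 5, 1] sum 12, len 5
add 4: [0, 2, 4, 5, 1, 4] sum 16, len 6
add 7: [1, 4, 7] sum 12, len 3
add 6: [7, 6] sum 13, len 2
add 9: [6, 9] sum 15, len 2
add 7: [9, 7] sum 16, len 2
add 1: [7, 1] sum 8, len 2
add 0: [7, 1, 0] sum 8, len 3
add 9: [1, 0, 9] sum 10, len 3
add 9: [9] sum 9, len 1
Longest length seen: 6.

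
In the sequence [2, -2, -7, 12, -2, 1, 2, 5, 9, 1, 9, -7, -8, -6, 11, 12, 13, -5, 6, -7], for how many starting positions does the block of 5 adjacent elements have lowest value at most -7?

[2, -2, -7, 12, -2] → min -7  ≤ -7 ✓
[-2, -7, 12, -2, 1] → min -7  ≤ -7 ✓
[-7, 12, -2, 1, 2] → min -7  ≤ -7 ✓
[12, -2, 1, 2, 5] → min -2
[-2, 1, 2, 5, 9] → min -2
[1, 2, 5, 9, 1] → min 1
[2, 5, 9, 1, 9] → min 1
[5, 9, 1, 9, -7] → min -7  ≤ -7 ✓
[9, 1, 9, -7, -8] → min -8  ≤ -7 ✓
[1, 9, -7, -8, -6] → min -8  ≤ -7 ✓
[9, -7, -8, -6, 11] → min -8  ≤ -7 ✓
[-7, -8, -6, 11, 12] → min -8  ≤ -7 ✓
[-8, -6, 11, 12, 13] → min -8  ≤ -7 ✓
[-6, 11, 12, 13, -5] → min -6
[11, 12, 13, -5, 6] → min -5
[12, 13, -5, 6, -7] → min -7  ≤ -7 ✓
10 windows satisfy the condition.

10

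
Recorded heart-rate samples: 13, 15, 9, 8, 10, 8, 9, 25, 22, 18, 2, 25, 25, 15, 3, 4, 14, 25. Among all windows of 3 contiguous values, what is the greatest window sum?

Each size-3 window and its sum:
[13, 15, 9] → sum 37
[15, 9, 8] → sum 32
[9, 8, 10] → sum 27
[8, 10, 8] → sum 26
[10, 8, 9] → sum 27
[8, 9, 25] → sum 42
[9, 25, 22] → sum 56
[25, 22, 18] → sum 65
[22, 18, 2] → sum 42
[18, 2, 25] → sum 45
[2, 25, 25] → sum 52
[25, 25, 15] → sum 65
[25, 15, 3] → sum 43
[15, 3, 4] → sum 22
[3, 4, 14] → sum 21
[4, 14, 25] → sum 43
Greatest of these is 65.

65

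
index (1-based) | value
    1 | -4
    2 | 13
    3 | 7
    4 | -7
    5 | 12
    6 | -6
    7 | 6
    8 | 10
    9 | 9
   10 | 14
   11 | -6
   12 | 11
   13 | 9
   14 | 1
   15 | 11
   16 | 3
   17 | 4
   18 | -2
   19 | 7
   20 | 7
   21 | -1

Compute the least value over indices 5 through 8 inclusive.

Elements at indices 5..8: 12, -6, 6, 10
min(12, -6, 6, 10) = -6

-6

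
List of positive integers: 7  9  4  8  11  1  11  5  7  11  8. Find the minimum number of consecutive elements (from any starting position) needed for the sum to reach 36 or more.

5

add 7: running sum 7 < 36
add 9: running sum 16 < 36
add 4: running sum 20 < 36
add 8: running sum 28 < 36
end 4: [7, 9, 4, 8, 11] sum 39, len 5
end 5: [7, 9, 4, 8, 11, 1] sum 40, len 6
end 6: [9, 4, 8, 11, 1, 11] sum 44, len 6
end 7: [8, 11, 1, 11, 5] sum 36, len 5
end 8: [8, 11, 1, 11, 5, 7] sum 43, len 6
end 9: [11, 1, 11, 5, 7, 11] sum 46, len 6
end 10: [11, 5, 7, 11, 8] sum 42, len 5
Shortest qualifying length: 5.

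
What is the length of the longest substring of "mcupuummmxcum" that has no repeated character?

4

add m: [m] len 1
add c: [m, c] len 2
add u: [m, c, u] len 3
add p: [m, c, u, p] len 4
add u (repeat u, move left end past it): [p, u] len 2
add u (repeat u, move left end past it): [u] len 1
add m: [u, m] len 2
add m (repeat m, move left end past it): [m] len 1
add m (repeat m, move left end past it): [m] len 1
add x: [m, x] len 2
add c: [m, x, c] len 3
add u: [m, x, c, u] len 4
add m (repeat m, move left end past it): [x, c, u, m] len 4
Longest all-distinct length: 4.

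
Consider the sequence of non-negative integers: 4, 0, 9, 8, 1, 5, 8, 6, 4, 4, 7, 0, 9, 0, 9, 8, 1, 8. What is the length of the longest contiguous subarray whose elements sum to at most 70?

add 4: [4] sum 4, len 1
add 0: [4, 0] sum 4, len 2
add 9: [4, 0, 9] sum 13, len 3
add 8: [4, 0, 9, 8] sum 21, len 4
add 1: [4, 0, 9, 8, 1] sum 22, len 5
add 5: [4, 0, 9, 8, 1, 5] sum 27, len 6
add 8: [4, 0, 9, 8, 1, 5, 8] sum 35, len 7
add 6: [4, 0, 9, 8, 1, 5, 8, 6] sum 41, len 8
add 4: [4, 0, 9, 8, 1, 5, 8, 6, 4] sum 45, len 9
add 4: [4, 0, 9, 8, 1, 5, 8, 6, 4, 4] sum 49, len 10
add 7: [4, 0, 9, 8, 1, 5, 8, 6, 4, 4, 7] sum 56, len 11
add 0: [4, 0, 9, 8, 1, 5, 8, 6, 4, 4, 7, 0] sum 56, len 12
add 9: [4, 0, 9, 8, 1, 5, 8, 6, 4, 4, 7, 0, 9] sum 65, len 13
add 0: [4, 0, 9, 8, 1, 5, 8, 6, 4, 4, 7, 0, 9, 0] sum 65, len 14
add 9: [0, 9, 8, 1, 5, 8, 6, 4, 4, 7, 0, 9, 0, 9] sum 70, len 14
add 8: [8, 1, 5, 8, 6, 4, 4, 7, 0, 9, 0, 9, 8] sum 69, len 13
add 1: [8, 1, 5, 8, 6, 4, 4, 7, 0, 9, 0, 9, 8, 1] sum 70, len 14
add 8: [1, 5, 8, 6, 4, 4, 7, 0, 9, 0, 9, 8, 1, 8] sum 70, len 14
Longest length seen: 14.

14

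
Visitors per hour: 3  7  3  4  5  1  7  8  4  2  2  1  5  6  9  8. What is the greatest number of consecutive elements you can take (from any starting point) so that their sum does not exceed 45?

add 3: [3] sum 3, len 1
add 7: [3, 7] sum 10, len 2
add 3: [3, 7, 3] sum 13, len 3
add 4: [3, 7, 3, 4] sum 17, len 4
add 5: [3, 7, 3, 4, 5] sum 22, len 5
add 1: [3, 7, 3, 4, 5, 1] sum 23, len 6
add 7: [3, 7, 3, 4, 5, 1, 7] sum 30, len 7
add 8: [3, 7, 3, 4, 5, 1, 7, 8] sum 38, len 8
add 4: [3, 7, 3, 4, 5, 1, 7, 8, 4] sum 42, len 9
add 2: [3, 7, 3, 4, 5, 1, 7, 8, 4, 2] sum 44, len 10
add 2: [7, 3, 4, 5, 1, 7, 8, 4, 2, 2] sum 43, len 10
add 1: [7, 3, 4, 5, 1, 7, 8, 4, 2, 2, 1] sum 44, len 11
add 5: [3, 4, 5, 1, 7, 8, 4, 2, 2, 1, 5] sum 42, len 11
add 6: [4, 5, 1, 7, 8, 4, 2, 2, 1, 5, 6] sum 45, len 11
add 9: [1, 7, 8, 4, 2, 2, 1, 5, 6, 9] sum 45, len 10
add 8: [8, 4, 2, 2, 1, 5, 6, 9, 8] sum 45, len 9
Longest length seen: 11.

11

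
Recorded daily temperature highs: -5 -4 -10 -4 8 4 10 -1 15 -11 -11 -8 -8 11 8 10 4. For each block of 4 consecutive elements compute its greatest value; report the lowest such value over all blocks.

-8

-5 -4 -10 -4 → max -4
-4 -10 -4 8 → max 8
-10 -4 8 4 → max 8
-4 8 4 10 → max 10
8 4 10 -1 → max 10
4 10 -1 15 → max 15
10 -1 15 -11 → max 15
-1 15 -11 -11 → max 15
15 -11 -11 -8 → max 15
-11 -11 -8 -8 → max -8
-11 -8 -8 11 → max 11
-8 -8 11 8 → max 11
-8 11 8 10 → max 11
11 8 10 4 → max 11
Lowest of these is -8.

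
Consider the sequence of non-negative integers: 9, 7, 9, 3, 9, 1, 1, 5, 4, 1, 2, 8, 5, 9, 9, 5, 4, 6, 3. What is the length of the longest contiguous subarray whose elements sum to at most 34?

→ 9: sum 9, len 1
→ 7: sum 16, len 2
→ 9: sum 25, len 3
→ 3: sum 28, len 4
→ 9 (dropped 9): sum 28, len 4
→ 1: sum 29, len 5
→ 1: sum 30, len 6
→ 5 (dropped 7): sum 28, len 6
→ 4: sum 32, len 7
→ 1: sum 33, len 8
→ 2 (dropped 9): sum 26, len 8
→ 8: sum 34, len 9
→ 5 (dropped 3, 9): sum 27, len 8
→ 9 (dropped 1, 1): sum 34, len 7
→ 9 (dropped 5, 4): sum 34, len 6
→ 5 (dropped 1, 2, 8): sum 28, len 4
→ 4: sum 32, len 5
→ 6 (dropped 5): sum 33, len 5
→ 3 (dropped 9): sum 27, len 5
Longest length seen: 9.

9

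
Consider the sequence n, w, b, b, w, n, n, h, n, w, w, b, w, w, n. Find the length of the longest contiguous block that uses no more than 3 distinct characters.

7

add n: window [n] (1 distinct), len 1
add w: window [n, w] (2 distinct), len 2
add b: window [n, w, b] (3 distinct), len 3
add b: window [n, w, b, b] (3 distinct), len 4
add w: window [n, w, b, b, w] (3 distinct), len 5
add n: window [n, w, b, b, w, n] (3 distinct), len 6
add n: window [n, w, b, b, w, n, n] (3 distinct), len 7
add h: window [w, n, n, h] (3 distinct), len 4
add n: window [w, n, n, h, n] (3 distinct), len 5
add w: window [w, n, n, h, n, w] (3 distinct), len 6
add w: window [w, n, n, h, n, w, w] (3 distinct), len 7
add b: window [n, w, w, b] (3 distinct), len 4
add w: window [n, w, w, b, w] (3 distinct), len 5
add w: window [n, w, w, b, w, w] (3 distinct), len 6
add n: window [n, w, w, b, w, w, n] (3 distinct), len 7
Longest length with ≤3 distinct: 7.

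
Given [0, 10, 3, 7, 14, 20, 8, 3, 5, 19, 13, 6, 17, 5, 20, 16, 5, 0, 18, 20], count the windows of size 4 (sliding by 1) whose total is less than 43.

8

[0, 10, 3, 7] → sum 20  < 43 ✓
[10, 3, 7, 14] → sum 34  < 43 ✓
[3, 7, 14, 20] → sum 44
[7, 14, 20, 8] → sum 49
[14, 20, 8, 3] → sum 45
[20, 8, 3, 5] → sum 36  < 43 ✓
[8, 3, 5, 19] → sum 35  < 43 ✓
[3, 5, 19, 13] → sum 40  < 43 ✓
[5, 19, 13, 6] → sum 43
[19, 13, 6, 17] → sum 55
[13, 6, 17, 5] → sum 41  < 43 ✓
[6, 17, 5, 20] → sum 48
[17, 5, 20, 16] → sum 58
[5, 20, 16, 5] → sum 46
[20, 16, 5, 0] → sum 41  < 43 ✓
[16, 5, 0, 18] → sum 39  < 43 ✓
[5, 0, 18, 20] → sum 43
8 windows satisfy the condition.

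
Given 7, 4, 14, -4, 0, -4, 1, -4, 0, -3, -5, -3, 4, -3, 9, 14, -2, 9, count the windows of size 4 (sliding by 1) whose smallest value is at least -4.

7 4 14 -4 → min -4  ≥ -4 ✓
4 14 -4 0 → min -4  ≥ -4 ✓
14 -4 0 -4 → min -4  ≥ -4 ✓
-4 0 -4 1 → min -4  ≥ -4 ✓
0 -4 1 -4 → min -4  ≥ -4 ✓
-4 1 -4 0 → min -4  ≥ -4 ✓
1 -4 0 -3 → min -4  ≥ -4 ✓
-4 0 -3 -5 → min -5
0 -3 -5 -3 → min -5
-3 -5 -3 4 → min -5
-5 -3 4 -3 → min -5
-3 4 -3 9 → min -3  ≥ -4 ✓
4 -3 9 14 → min -3  ≥ -4 ✓
-3 9 14 -2 → min -3  ≥ -4 ✓
9 14 -2 9 → min -2  ≥ -4 ✓
11 windows satisfy the condition.

11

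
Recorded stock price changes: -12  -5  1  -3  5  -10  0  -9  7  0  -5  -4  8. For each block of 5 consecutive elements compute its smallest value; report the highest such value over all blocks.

-5

Window mins for each of the 9 positions:
-12 -5 1 -3 5 → min -12
-5 1 -3 5 -10 → min -10
1 -3 5 -10 0 → min -10
-3 5 -10 0 -9 → min -10
5 -10 0 -9 7 → min -10
-10 0 -9 7 0 → min -10
0 -9 7 0 -5 → min -9
-9 7 0 -5 -4 → min -9
7 0 -5 -4 8 → min -5
Highest of these is -5.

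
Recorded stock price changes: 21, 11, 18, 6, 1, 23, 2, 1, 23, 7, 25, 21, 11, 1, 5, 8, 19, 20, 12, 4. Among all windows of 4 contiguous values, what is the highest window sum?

[21, 11, 18, 6] → sum 56
[11, 18, 6, 1] → sum 36
[18, 6, 1, 23] → sum 48
[6, 1, 23, 2] → sum 32
[1, 23, 2, 1] → sum 27
[23, 2, 1, 23] → sum 49
[2, 1, 23, 7] → sum 33
[1, 23, 7, 25] → sum 56
[23, 7, 25, 21] → sum 76
[7, 25, 21, 11] → sum 64
[25, 21, 11, 1] → sum 58
[21, 11, 1, 5] → sum 38
[11, 1, 5, 8] → sum 25
[1, 5, 8, 19] → sum 33
[5, 8, 19, 20] → sum 52
[8, 19, 20, 12] → sum 59
[19, 20, 12, 4] → sum 55
Highest of these is 76.

76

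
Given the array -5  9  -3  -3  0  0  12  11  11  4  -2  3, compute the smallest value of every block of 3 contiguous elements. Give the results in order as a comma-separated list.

-5, -3, -3, -3, 0, 0, 11, 4, -2, -2

-5 9 -3 → min -5
9 -3 -3 → min -3
-3 -3 0 → min -3
-3 0 0 → min -3
0 0 12 → min 0
0 12 11 → min 0
12 11 11 → min 11
11 11 4 → min 4
11 4 -2 → min -2
4 -2 3 → min -2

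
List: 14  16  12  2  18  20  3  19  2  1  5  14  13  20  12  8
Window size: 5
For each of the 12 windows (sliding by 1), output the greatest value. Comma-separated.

Sliding a size-5 window across the 16 values:
[14, 16, 12, 2, 18] → max 18
[16, 12, 2, 18, 20] → max 20
[12, 2, 18, 20, 3] → max 20
[2, 18, 20, 3, 19] → max 20
[18, 20, 3, 19, 2] → max 20
[20, 3, 19, 2, 1] → max 20
[3, 19, 2, 1, 5] → max 19
[19, 2, 1, 5, 14] → max 19
[2, 1, 5, 14, 13] → max 14
[1, 5, 14, 13, 20] → max 20
[5, 14, 13, 20, 12] → max 20
[14, 13, 20, 12, 8] → max 20

18, 20, 20, 20, 20, 20, 19, 19, 14, 20, 20, 20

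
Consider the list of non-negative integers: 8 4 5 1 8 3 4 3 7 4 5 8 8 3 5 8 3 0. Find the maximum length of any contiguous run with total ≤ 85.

17

Extend to the right; shrink from the left whenever the sum exceeds 85:
[8] sum 8 len 1
[8, 4] sum 12 len 2
[8, 4, 5] sum 17 len 3
[8, 4, 5, 1] sum 18 len 4
[8, 4, 5, 1, 8] sum 26 len 5
[8, 4, 5, 1, 8, 3] sum 29 len 6
[8, 4, 5, 1, 8, 3, 4] sum 33 len 7
[8, 4, 5, 1, 8, 3, 4, 3] sum 36 len 8
[8, 4, 5, 1, 8, 3, 4, 3, 7] sum 43 len 9
[8, 4, 5, 1, 8, 3, 4, 3, 7, 4] sum 47 len 10
[8, 4, 5, 1, 8, 3, 4, 3, 7, 4, 5] sum 52 len 11
[8, 4, 5, 1, 8, 3, 4, 3, 7, 4, 5, 8] sum 60 len 12
[8, 4, 5, 1, 8, 3, 4, 3, 7, 4, 5, 8, 8] sum 68 len 13
[8, 4, 5, 1, 8, 3, 4, 3, 7, 4, 5, 8, 8, 3] sum 71 len 14
[8, 4, 5, 1, 8, 3, 4, 3, 7, 4, 5, 8, 8, 3, 5] sum 76 len 15
[8, 4, 5, 1, 8, 3, 4, 3, 7, 4, 5, 8, 8, 3, 5, 8] sum 84 len 16
[4, 5, 1, 8, 3, 4, 3, 7, 4, 5, 8, 8, 3, 5, 8, 3] sum 79 len 16
[4, 5, 1, 8, 3, 4, 3, 7, 4, 5, 8, 8, 3, 5, 8, 3, 0] sum 79 len 17
Longest length seen: 17.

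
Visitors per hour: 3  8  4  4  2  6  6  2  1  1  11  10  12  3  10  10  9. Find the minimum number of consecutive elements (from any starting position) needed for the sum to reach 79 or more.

12

Extend right; whenever the sum reaches 79, record the length and shrink from the left:
add 3: running sum 3 < 79
add 8: running sum 11 < 79
add 4: running sum 15 < 79
add 4: running sum 19 < 79
add 2: running sum 21 < 79
add 6: running sum 27 < 79
add 6: running sum 33 < 79
add 2: running sum 35 < 79
add 1: running sum 36 < 79
add 1: running sum 37 < 79
add 11: running sum 48 < 79
add 10: running sum 58 < 79
add 12: running sum 70 < 79
add 3: running sum 73 < 79
end 14: [8, 4, 4, 2, 6, 6, 2, 1, 1, 11, 10, 12, 3, 10] sum 80, len 14
end 15: [4, 4, 2, 6, 6, 2, 1, 1, 11, 10, 12, 3, 10, 10] sum 82, len 14
end 16: [6, 6, 2, 1, 1, 11, 10, 12, 3, 10, 10, 9] sum 81, len 12
Shortest qualifying length: 12.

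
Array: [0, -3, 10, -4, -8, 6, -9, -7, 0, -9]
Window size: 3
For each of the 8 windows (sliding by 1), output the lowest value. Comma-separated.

[0, -3, 10] → min -3
[-3, 10, -4] → min -4
[10, -4, -8] → min -8
[-4, -8, 6] → min -8
[-8, 6, -9] → min -9
[6, -9, -7] → min -9
[-9, -7, 0] → min -9
[-7, 0, -9] → min -9

-3, -4, -8, -8, -9, -9, -9, -9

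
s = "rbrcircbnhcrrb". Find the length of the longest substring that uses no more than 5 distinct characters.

Extend right; when distinct count exceeds 5, shrink from the left:
add r: window [r] (1 distinct), len 1
add b: window [r, b] (2 distinct), len 2
add r: window [r, b, r] (2 distinct), len 3
add c: window [r, b, r, c] (3 distinct), len 4
add i: window [r, b, r, c, i] (4 distinct), len 5
add r: window [r, b, r, c, i, r] (4 distinct), len 6
add c: window [r, b, r, c, i, r, c] (4 distinct), len 7
add b: window [r, b, r, c, i, r, c, b] (4 distinct), len 8
add n: window [r, b, r, c, i, r, c, b, n] (5 distinct), len 9
add h: window [r, c, b, n, h] (5 distinct), len 5
add c: window [r, c, b, n, h, c] (5 distinct), len 6
add r: window [r, c, b, n, h, c, r] (5 distinct), len 7
add r: window [r, c, b, n, h, c, r, r] (5 distinct), len 8
add b: window [r, c, b, n, h, c, r, r, b] (5 distinct), len 9
Longest length with ≤5 distinct: 9.

9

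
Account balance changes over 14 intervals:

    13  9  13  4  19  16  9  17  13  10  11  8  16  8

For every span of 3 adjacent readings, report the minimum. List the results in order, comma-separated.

9, 4, 4, 4, 9, 9, 9, 10, 10, 8, 8, 8

13 9 13 → min 9
9 13 4 → min 4
13 4 19 → min 4
4 19 16 → min 4
19 16 9 → min 9
16 9 17 → min 9
9 17 13 → min 9
17 13 10 → min 10
13 10 11 → min 10
10 11 8 → min 8
11 8 16 → min 8
8 16 8 → min 8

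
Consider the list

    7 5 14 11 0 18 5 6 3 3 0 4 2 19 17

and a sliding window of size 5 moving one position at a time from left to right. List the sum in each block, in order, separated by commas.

37, 48, 48, 40, 32, 35, 17, 16, 12, 28, 42

7 5 14 11 0 → sum 37
5 14 11 0 18 → sum 48
14 11 0 18 5 → sum 48
11 0 18 5 6 → sum 40
0 18 5 6 3 → sum 32
18 5 6 3 3 → sum 35
5 6 3 3 0 → sum 17
6 3 3 0 4 → sum 16
3 3 0 4 2 → sum 12
3 0 4 2 19 → sum 28
0 4 2 19 17 → sum 42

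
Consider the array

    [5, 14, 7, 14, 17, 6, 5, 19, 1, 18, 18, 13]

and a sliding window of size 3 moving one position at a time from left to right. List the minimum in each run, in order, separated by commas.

[5, 14, 7] → min 5
[14, 7, 14] → min 7
[7, 14, 17] → min 7
[14, 17, 6] → min 6
[17, 6, 5] → min 5
[6, 5, 19] → min 5
[5, 19, 1] → min 1
[19, 1, 18] → min 1
[1, 18, 18] → min 1
[18, 18, 13] → min 13

5, 7, 7, 6, 5, 5, 1, 1, 1, 13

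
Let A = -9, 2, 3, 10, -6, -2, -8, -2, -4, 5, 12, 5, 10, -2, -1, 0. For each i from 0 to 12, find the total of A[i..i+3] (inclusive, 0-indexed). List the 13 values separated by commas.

6, 9, 5, -6, -18, -16, -9, 11, 18, 32, 25, 12, 7

-9 2 3 10 → sum 6
2 3 10 -6 → sum 9
3 10 -6 -2 → sum 5
10 -6 -2 -8 → sum -6
-6 -2 -8 -2 → sum -18
-2 -8 -2 -4 → sum -16
-8 -2 -4 5 → sum -9
-2 -4 5 12 → sum 11
-4 5 12 5 → sum 18
5 12 5 10 → sum 32
12 5 10 -2 → sum 25
5 10 -2 -1 → sum 12
10 -2 -1 0 → sum 7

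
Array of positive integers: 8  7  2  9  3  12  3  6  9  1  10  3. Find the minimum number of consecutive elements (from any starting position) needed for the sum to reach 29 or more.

4

add 8: running sum 8 < 29
add 7: running sum 15 < 29
add 2: running sum 17 < 29
add 9: running sum 26 < 29
end 4: [8, 7, 2, 9, 3] sum 29, len 5
end 5: [7, 2, 9, 3, 12] sum 33, len 5
end 6: [2, 9, 3, 12, 3] sum 29, len 5
end 7: [9, 3, 12, 3, 6] sum 33, len 5
end 8: [12, 3, 6, 9] sum 30, len 4
end 9: [12, 3, 6, 9, 1] sum 31, len 5
end 10: [3, 6, 9, 1, 10] sum 29, len 5
end 11: [6, 9, 1, 10, 3] sum 29, len 5
Shortest qualifying length: 4.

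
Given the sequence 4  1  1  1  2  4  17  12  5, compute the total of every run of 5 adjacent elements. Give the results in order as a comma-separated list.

9, 9, 25, 36, 40

[4, 1, 1, 1, 2] → sum 9
[1, 1, 1, 2, 4] → sum 9
[1, 1, 2, 4, 17] → sum 25
[1, 2, 4, 17, 12] → sum 36
[2, 4, 17, 12, 5] → sum 40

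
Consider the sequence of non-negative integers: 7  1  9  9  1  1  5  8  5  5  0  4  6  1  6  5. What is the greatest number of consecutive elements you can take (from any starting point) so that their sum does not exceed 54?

12

[7] sum 7 len 1
[7, 1] sum 8 len 2
[7, 1, 9] sum 17 len 3
[7, 1, 9, 9] sum 26 len 4
[7, 1, 9, 9, 1] sum 27 len 5
[7, 1, 9, 9, 1, 1] sum 28 len 6
[7, 1, 9, 9, 1, 1, 5] sum 33 len 7
[7, 1, 9, 9, 1, 1, 5, 8] sum 41 len 8
[7, 1, 9, 9, 1, 1, 5, 8, 5] sum 46 len 9
[7, 1, 9, 9, 1, 1, 5, 8, 5, 5] sum 51 len 10
[7, 1, 9, 9, 1, 1, 5, 8, 5, 5, 0] sum 51 len 11
[1, 9, 9, 1, 1, 5, 8, 5, 5, 0, 4] sum 48 len 11
[1, 9, 9, 1, 1, 5, 8, 5, 5, 0, 4, 6] sum 54 len 12
[9, 9, 1, 1, 5, 8, 5, 5, 0, 4, 6, 1] sum 54 len 12
[9, 1, 1, 5, 8, 5, 5, 0, 4, 6, 1, 6] sum 51 len 12
[1, 1, 5, 8, 5, 5, 0, 4, 6, 1, 6, 5] sum 47 len 12
Longest length seen: 12.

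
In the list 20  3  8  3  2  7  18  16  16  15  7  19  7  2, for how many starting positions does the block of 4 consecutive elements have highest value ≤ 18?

(20, 3, 8, 3) → max 20
(3, 8, 3, 2) → max 8  ≤ 18 ✓
(8, 3, 2, 7) → max 8  ≤ 18 ✓
(3, 2, 7, 18) → max 18  ≤ 18 ✓
(2, 7, 18, 16) → max 18  ≤ 18 ✓
(7, 18, 16, 16) → max 18  ≤ 18 ✓
(18, 16, 16, 15) → max 18  ≤ 18 ✓
(16, 16, 15, 7) → max 16  ≤ 18 ✓
(16, 15, 7, 19) → max 19
(15, 7, 19, 7) → max 19
(7, 19, 7, 2) → max 19
7 windows satisfy the condition.

7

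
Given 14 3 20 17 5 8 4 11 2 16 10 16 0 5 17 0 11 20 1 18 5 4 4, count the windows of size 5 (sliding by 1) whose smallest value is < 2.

11

(14, 3, 20, 17, 5) → min 3
(3, 20, 17, 5, 8) → min 3
(20, 17, 5, 8, 4) → min 4
(17, 5, 8, 4, 11) → min 4
(5, 8, 4, 11, 2) → min 2
(8, 4, 11, 2, 16) → min 2
(4, 11, 2, 16, 10) → min 2
(11, 2, 16, 10, 16) → min 2
(2, 16, 10, 16, 0) → min 0  < 2 ✓
(16, 10, 16, 0, 5) → min 0  < 2 ✓
(10, 16, 0, 5, 17) → min 0  < 2 ✓
(16, 0, 5, 17, 0) → min 0  < 2 ✓
(0, 5, 17, 0, 11) → min 0  < 2 ✓
(5, 17, 0, 11, 20) → min 0  < 2 ✓
(17, 0, 11, 20, 1) → min 0  < 2 ✓
(0, 11, 20, 1, 18) → min 0  < 2 ✓
(11, 20, 1, 18, 5) → min 1  < 2 ✓
(20, 1, 18, 5, 4) → min 1  < 2 ✓
(1, 18, 5, 4, 4) → min 1  < 2 ✓
11 windows satisfy the condition.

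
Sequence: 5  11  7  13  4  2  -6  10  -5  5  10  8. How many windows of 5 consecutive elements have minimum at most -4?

(5, 11, 7, 13, 4) → min 4
(11, 7, 13, 4, 2) → min 2
(7, 13, 4, 2, -6) → min -6  ≤ -4 ✓
(13, 4, 2, -6, 10) → min -6  ≤ -4 ✓
(4, 2, -6, 10, -5) → min -6  ≤ -4 ✓
(2, -6, 10, -5, 5) → min -6  ≤ -4 ✓
(-6, 10, -5, 5, 10) → min -6  ≤ -4 ✓
(10, -5, 5, 10, 8) → min -5  ≤ -4 ✓
6 windows satisfy the condition.

6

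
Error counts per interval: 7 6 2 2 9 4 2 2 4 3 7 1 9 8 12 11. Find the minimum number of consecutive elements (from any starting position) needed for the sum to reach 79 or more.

15

add 7: running sum 7 < 79
add 6: running sum 13 < 79
add 2: running sum 15 < 79
add 2: running sum 17 < 79
add 9: running sum 26 < 79
add 4: running sum 30 < 79
add 2: running sum 32 < 79
add 2: running sum 34 < 79
add 4: running sum 38 < 79
add 3: running sum 41 < 79
add 7: running sum 48 < 79
add 1: running sum 49 < 79
add 9: running sum 58 < 79
add 8: running sum 66 < 79
add 12: running sum 78 < 79
add 11: shortest ending here [6, 2, 2, 9, 4, 2, 2, 4, 3, 7, 1, 9, 8, 12, 11] sum 82, len 15
Shortest qualifying length: 15.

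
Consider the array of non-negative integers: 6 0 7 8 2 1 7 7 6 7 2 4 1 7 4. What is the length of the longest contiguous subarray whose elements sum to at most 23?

5

Extend to the right; shrink from the left whenever the sum exceeds 23:
[6] sum 6 len 1
[6, 0] sum 6 len 2
[6, 0, 7] sum 13 len 3
[6, 0, 7, 8] sum 21 len 4
[6, 0, 7, 8, 2] sum 23 len 5
[0, 7, 8, 2, 1] sum 18 len 5
[8, 2, 1, 7] sum 18 len 4
[2, 1, 7, 7] sum 17 len 4
[2, 1, 7, 7, 6] sum 23 len 5
[7, 6, 7] sum 20 len 3
[7, 6, 7, 2] sum 22 len 4
[6, 7, 2, 4] sum 19 len 4
[6, 7, 2, 4, 1] sum 20 len 5
[7, 2, 4, 1, 7] sum 21 len 5
[2, 4, 1, 7, 4] sum 18 len 5
Longest length seen: 5.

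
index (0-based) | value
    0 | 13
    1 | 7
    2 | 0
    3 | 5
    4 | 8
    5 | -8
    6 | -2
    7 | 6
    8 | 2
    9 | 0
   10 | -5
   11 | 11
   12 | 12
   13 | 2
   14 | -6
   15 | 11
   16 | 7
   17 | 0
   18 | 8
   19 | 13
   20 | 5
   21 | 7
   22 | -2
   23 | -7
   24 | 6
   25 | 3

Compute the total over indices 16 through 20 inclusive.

33

Elements at indices 16..20: 7, 0, 8, 13, 5
sum(7, 0, 8, 13, 5) = 33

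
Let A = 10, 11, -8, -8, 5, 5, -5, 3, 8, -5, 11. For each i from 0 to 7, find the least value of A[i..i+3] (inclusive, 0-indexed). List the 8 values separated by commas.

-8, -8, -8, -8, -5, -5, -5, -5

[10, 11, -8, -8] → min -8
[11, -8, -8, 5] → min -8
[-8, -8, 5, 5] → min -8
[-8, 5, 5, -5] → min -8
[5, 5, -5, 3] → min -5
[5, -5, 3, 8] → min -5
[-5, 3, 8, -5] → min -5
[3, 8, -5, 11] → min -5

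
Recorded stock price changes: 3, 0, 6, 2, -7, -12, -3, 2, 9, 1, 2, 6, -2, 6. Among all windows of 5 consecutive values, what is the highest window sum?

(3, 0, 6, 2, -7) → sum 4
(0, 6, 2, -7, -12) → sum -11
(6, 2, -7, -12, -3) → sum -14
(2, -7, -12, -3, 2) → sum -18
(-7, -12, -3, 2, 9) → sum -11
(-12, -3, 2, 9, 1) → sum -3
(-3, 2, 9, 1, 2) → sum 11
(2, 9, 1, 2, 6) → sum 20
(9, 1, 2, 6, -2) → sum 16
(1, 2, 6, -2, 6) → sum 13
Highest of these is 20.

20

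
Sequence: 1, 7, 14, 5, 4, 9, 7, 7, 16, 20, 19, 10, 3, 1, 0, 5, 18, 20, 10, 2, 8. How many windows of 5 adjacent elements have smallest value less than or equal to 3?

10

[1, 7, 14, 5, 4] → min 1  ≤ 3 ✓
[7, 14, 5, 4, 9] → min 4
[14, 5, 4, 9, 7] → min 4
[5, 4, 9, 7, 7] → min 4
[4, 9, 7, 7, 16] → min 4
[9, 7, 7, 16, 20] → min 7
[7, 7, 16, 20, 19] → min 7
[7, 16, 20, 19, 10] → min 7
[16, 20, 19, 10, 3] → min 3  ≤ 3 ✓
[20, 19, 10, 3, 1] → min 1  ≤ 3 ✓
[19, 10, 3, 1, 0] → min 0  ≤ 3 ✓
[10, 3, 1, 0, 5] → min 0  ≤ 3 ✓
[3, 1, 0, 5, 18] → min 0  ≤ 3 ✓
[1, 0, 5, 18, 20] → min 0  ≤ 3 ✓
[0, 5, 18, 20, 10] → min 0  ≤ 3 ✓
[5, 18, 20, 10, 2] → min 2  ≤ 3 ✓
[18, 20, 10, 2, 8] → min 2  ≤ 3 ✓
10 windows satisfy the condition.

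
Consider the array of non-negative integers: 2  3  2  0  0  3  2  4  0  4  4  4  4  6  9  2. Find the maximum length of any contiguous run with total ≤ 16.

9

add 2: [2] sum 2, len 1
add 3: [2, 3] sum 5, len 2
add 2: [2, 3, 2] sum 7, len 3
add 0: [2, 3, 2, 0] sum 7, len 4
add 0: [2, 3, 2, 0, 0] sum 7, len 5
add 3: [2, 3, 2, 0, 0, 3] sum 10, len 6
add 2: [2, 3, 2, 0, 0, 3, 2] sum 12, len 7
add 4: [2, 3, 2, 0, 0, 3, 2, 4] sum 16, len 8
add 0: [2, 3, 2, 0, 0, 3, 2, 4, 0] sum 16, len 9
add 4: [2, 0, 0, 3, 2, 4, 0, 4] sum 15, len 8
add 4: [2, 4, 0, 4, 4] sum 14, len 5
add 4: [4, 0, 4, 4, 4] sum 16, len 5
add 4: [0, 4, 4, 4, 4] sum 16, len 5
add 6: [4, 4, 6] sum 14, len 3
add 9: [6, 9] sum 15, len 2
add 2: [9, 2] sum 11, len 2
Longest length seen: 9.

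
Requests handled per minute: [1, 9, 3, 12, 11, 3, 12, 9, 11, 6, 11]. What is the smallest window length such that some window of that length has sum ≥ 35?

Extend right; whenever the sum reaches 35, record the length and shrink from the left:
add 1: running sum 1 < 35
add 9: running sum 10 < 35
add 3: running sum 13 < 35
add 12: running sum 25 < 35
add 11: shortest ending here [9, 3, 12, 11] sum 35, len 4
add 3: shortest ending here [9, 3, 12, 11, 3] sum 38, len 5
add 12: shortest ending here [12, 11, 3, 12] sum 38, len 4
add 9: shortest ending here [11, 3, 12, 9] sum 35, len 4
add 11: shortest ending here [3, 12, 9, 11] sum 35, len 4
add 6: shortest ending here [12, 9, 11, 6] sum 38, len 4
add 11: shortest ending here [9, 11, 6, 11] sum 37, len 4
Shortest qualifying length: 4.

4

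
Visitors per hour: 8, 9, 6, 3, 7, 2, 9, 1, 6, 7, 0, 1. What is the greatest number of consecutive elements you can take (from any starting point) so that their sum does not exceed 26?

7

Extend to the right; shrink from the left whenever the sum exceeds 26:
add 8: [8] sum 8, len 1
add 9: [8, 9] sum 17, len 2
add 6: [8, 9, 6] sum 23, len 3
add 3: [8, 9, 6, 3] sum 26, len 4
add 7: [9, 6, 3, 7] sum 25, len 4
add 2: [6, 3, 7, 2] sum 18, len 4
add 9: [3, 7, 2, 9] sum 21, len 4
add 1: [3, 7, 2, 9, 1] sum 22, len 5
add 6: [7, 2, 9, 1, 6] sum 25, len 5
add 7: [2, 9, 1, 6, 7] sum 25, len 5
add 0: [2, 9, 1, 6, 7, 0] sum 25, len 6
add 1: [2, 9, 1, 6, 7, 0, 1] sum 26, len 7
Longest length seen: 7.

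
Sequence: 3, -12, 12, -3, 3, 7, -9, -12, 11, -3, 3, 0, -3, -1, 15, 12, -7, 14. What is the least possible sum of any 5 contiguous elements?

-14

3 -12 12 -3 3 → sum 3
-12 12 -3 3 7 → sum 7
12 -3 3 7 -9 → sum 10
-3 3 7 -9 -12 → sum -14
3 7 -9 -12 11 → sum 0
7 -9 -12 11 -3 → sum -6
-9 -12 11 -3 3 → sum -10
-12 11 -3 3 0 → sum -1
11 -3 3 0 -3 → sum 8
-3 3 0 -3 -1 → sum -4
3 0 -3 -1 15 → sum 14
0 -3 -1 15 12 → sum 23
-3 -1 15 12 -7 → sum 16
-1 15 12 -7 14 → sum 33
Least of these is -14.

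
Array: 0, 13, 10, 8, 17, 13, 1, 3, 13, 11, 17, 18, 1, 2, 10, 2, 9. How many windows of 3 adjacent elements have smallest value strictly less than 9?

13

(0, 13, 10) → min 0  < 9 ✓
(13, 10, 8) → min 8  < 9 ✓
(10, 8, 17) → min 8  < 9 ✓
(8, 17, 13) → min 8  < 9 ✓
(17, 13, 1) → min 1  < 9 ✓
(13, 1, 3) → min 1  < 9 ✓
(1, 3, 13) → min 1  < 9 ✓
(3, 13, 11) → min 3  < 9 ✓
(13, 11, 17) → min 11
(11, 17, 18) → min 11
(17, 18, 1) → min 1  < 9 ✓
(18, 1, 2) → min 1  < 9 ✓
(1, 2, 10) → min 1  < 9 ✓
(2, 10, 2) → min 2  < 9 ✓
(10, 2, 9) → min 2  < 9 ✓
13 windows satisfy the condition.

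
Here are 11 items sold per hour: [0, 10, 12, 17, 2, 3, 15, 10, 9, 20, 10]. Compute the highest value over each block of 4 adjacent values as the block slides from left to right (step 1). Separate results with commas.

17, 17, 17, 17, 15, 15, 20, 20

0 10 12 17 → max 17
10 12 17 2 → max 17
12 17 2 3 → max 17
17 2 3 15 → max 17
2 3 15 10 → max 15
3 15 10 9 → max 15
15 10 9 20 → max 20
10 9 20 10 → max 20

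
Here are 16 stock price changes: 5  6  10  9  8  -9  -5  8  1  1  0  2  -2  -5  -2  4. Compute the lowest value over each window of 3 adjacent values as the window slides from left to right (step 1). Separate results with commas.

[5, 6, 10] → min 5
[6, 10, 9] → min 6
[10, 9, 8] → min 8
[9, 8, -9] → min -9
[8, -9, -5] → min -9
[-9, -5, 8] → min -9
[-5, 8, 1] → min -5
[8, 1, 1] → min 1
[1, 1, 0] → min 0
[1, 0, 2] → min 0
[0, 2, -2] → min -2
[2, -2, -5] → min -5
[-2, -5, -2] → min -5
[-5, -2, 4] → min -5

5, 6, 8, -9, -9, -9, -5, 1, 0, 0, -2, -5, -5, -5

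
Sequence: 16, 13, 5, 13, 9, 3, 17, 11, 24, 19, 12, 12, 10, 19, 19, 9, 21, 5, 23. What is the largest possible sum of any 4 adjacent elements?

16 13 5 13 → sum 47
13 5 13 9 → sum 40
5 13 9 3 → sum 30
13 9 3 17 → sum 42
9 3 17 11 → sum 40
3 17 11 24 → sum 55
17 11 24 19 → sum 71
11 24 19 12 → sum 66
24 19 12 12 → sum 67
19 12 12 10 → sum 53
12 12 10 19 → sum 53
12 10 19 19 → sum 60
10 19 19 9 → sum 57
19 19 9 21 → sum 68
19 9 21 5 → sum 54
9 21 5 23 → sum 58
Largest of these is 71.

71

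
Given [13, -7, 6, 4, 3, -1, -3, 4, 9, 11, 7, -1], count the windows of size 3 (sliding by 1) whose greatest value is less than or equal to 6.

5

13 -7 6 → max 13
-7 6 4 → max 6  ≤ 6 ✓
6 4 3 → max 6  ≤ 6 ✓
4 3 -1 → max 4  ≤ 6 ✓
3 -1 -3 → max 3  ≤ 6 ✓
-1 -3 4 → max 4  ≤ 6 ✓
-3 4 9 → max 9
4 9 11 → max 11
9 11 7 → max 11
11 7 -1 → max 11
5 windows satisfy the condition.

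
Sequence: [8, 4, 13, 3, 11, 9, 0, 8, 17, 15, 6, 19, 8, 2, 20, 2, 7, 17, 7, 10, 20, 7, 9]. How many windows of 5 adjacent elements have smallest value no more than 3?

14

8 4 13 3 11 → min 3  ≤ 3 ✓
4 13 3 11 9 → min 3  ≤ 3 ✓
13 3 11 9 0 → min 0  ≤ 3 ✓
3 11 9 0 8 → min 0  ≤ 3 ✓
11 9 0 8 17 → min 0  ≤ 3 ✓
9 0 8 17 15 → min 0  ≤ 3 ✓
0 8 17 15 6 → min 0  ≤ 3 ✓
8 17 15 6 19 → min 6
17 15 6 19 8 → min 6
15 6 19 8 2 → min 2  ≤ 3 ✓
6 19 8 2 20 → min 2  ≤ 3 ✓
19 8 2 20 2 → min 2  ≤ 3 ✓
8 2 20 2 7 → min 2  ≤ 3 ✓
2 20 2 7 17 → min 2  ≤ 3 ✓
20 2 7 17 7 → min 2  ≤ 3 ✓
2 7 17 7 10 → min 2  ≤ 3 ✓
7 17 7 10 20 → min 7
17 7 10 20 7 → min 7
7 10 20 7 9 → min 7
14 windows satisfy the condition.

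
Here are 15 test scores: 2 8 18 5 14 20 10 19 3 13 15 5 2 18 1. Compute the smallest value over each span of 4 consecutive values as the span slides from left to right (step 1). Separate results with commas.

2 8 18 5 → min 2
8 18 5 14 → min 5
18 5 14 20 → min 5
5 14 20 10 → min 5
14 20 10 19 → min 10
20 10 19 3 → min 3
10 19 3 13 → min 3
19 3 13 15 → min 3
3 13 15 5 → min 3
13 15 5 2 → min 2
15 5 2 18 → min 2
5 2 18 1 → min 1

2, 5, 5, 5, 10, 3, 3, 3, 3, 2, 2, 1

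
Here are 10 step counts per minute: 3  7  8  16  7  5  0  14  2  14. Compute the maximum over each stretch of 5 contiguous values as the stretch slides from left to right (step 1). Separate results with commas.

Sliding a size-5 window across the 10 values:
[3, 7, 8, 16, 7] → max 16
[7, 8, 16, 7, 5] → max 16
[8, 16, 7, 5, 0] → max 16
[16, 7, 5, 0, 14] → max 16
[7, 5, 0, 14, 2] → max 14
[5, 0, 14, 2, 14] → max 14

16, 16, 16, 16, 14, 14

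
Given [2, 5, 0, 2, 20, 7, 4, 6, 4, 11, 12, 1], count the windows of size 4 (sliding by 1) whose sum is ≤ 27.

[2, 5, 0, 2] → sum 9  ≤ 27 ✓
[5, 0, 2, 20] → sum 27  ≤ 27 ✓
[0, 2, 20, 7] → sum 29
[2, 20, 7, 4] → sum 33
[20, 7, 4, 6] → sum 37
[7, 4, 6, 4] → sum 21  ≤ 27 ✓
[4, 6, 4, 11] → sum 25  ≤ 27 ✓
[6, 4, 11, 12] → sum 33
[4, 11, 12, 1] → sum 28
4 windows satisfy the condition.

4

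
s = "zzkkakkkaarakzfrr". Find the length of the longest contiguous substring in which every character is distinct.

add z: [z] len 1
add z (repeat z, move left end past it): [z] len 1
add k: [z, k] len 2
add k (repeat k, move left end past it): [k] len 1
add a: [k, a] len 2
add k (repeat k, move left end past it): [a, k] len 2
add k (repeat k, move left end past it): [k] len 1
add k (repeat k, move left end past it): [k] len 1
add a: [k, a] len 2
add a (repeat a, move left end past it): [a] len 1
add r: [a, r] len 2
add a (repeat a, move left end past it): [r, a] len 2
add k: [r, a, k] len 3
add z: [r, a, k, z] len 4
add f: [r, a, k, z, f] len 5
add r (repeat r, move left end past it): [a, k, z, f, r] len 5
add r (repeat r, move left end past it): [r] len 1
Longest all-distinct length: 5.

5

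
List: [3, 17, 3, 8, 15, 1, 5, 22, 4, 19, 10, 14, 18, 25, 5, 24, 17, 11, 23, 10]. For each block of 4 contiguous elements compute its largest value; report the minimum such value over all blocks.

3 17 3 8 → max 17
17 3 8 15 → max 17
3 8 15 1 → max 15
8 15 1 5 → max 15
15 1 5 22 → max 22
1 5 22 4 → max 22
5 22 4 19 → max 22
22 4 19 10 → max 22
4 19 10 14 → max 19
19 10 14 18 → max 19
10 14 18 25 → max 25
14 18 25 5 → max 25
18 25 5 24 → max 25
25 5 24 17 → max 25
5 24 17 11 → max 24
24 17 11 23 → max 24
17 11 23 10 → max 23
Minimum of these is 15.

15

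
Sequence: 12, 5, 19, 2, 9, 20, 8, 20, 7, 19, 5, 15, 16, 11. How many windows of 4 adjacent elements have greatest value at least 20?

6

12 5 19 2 → max 19
5 19 2 9 → max 19
19 2 9 20 → max 20  ≥ 20 ✓
2 9 20 8 → max 20  ≥ 20 ✓
9 20 8 20 → max 20  ≥ 20 ✓
20 8 20 7 → max 20  ≥ 20 ✓
8 20 7 19 → max 20  ≥ 20 ✓
20 7 19 5 → max 20  ≥ 20 ✓
7 19 5 15 → max 19
19 5 15 16 → max 19
5 15 16 11 → max 16
6 windows satisfy the condition.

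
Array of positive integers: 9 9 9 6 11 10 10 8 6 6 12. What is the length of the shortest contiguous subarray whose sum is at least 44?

5

add 9: running sum 9 < 44
add 9: running sum 18 < 44
add 9: running sum 27 < 44
add 6: running sum 33 < 44
add 11: shortest ending here [9, 9, 9, 6, 11] sum 44, len 5
add 10: shortest ending here [9, 9, 6, 11, 10] sum 45, len 5
add 10: shortest ending here [9, 6, 11, 10, 10] sum 46, len 5
add 8: shortest ending here [6, 11, 10, 10, 8] sum 45, len 5
add 6: shortest ending here [11, 10, 10, 8, 6] sum 45, len 5
add 6: shortest ending here [11, 10, 10, 8, 6, 6] sum 51, len 6
add 12: shortest ending here [10, 10, 8, 6, 6, 12] sum 52, len 6
Shortest qualifying length: 5.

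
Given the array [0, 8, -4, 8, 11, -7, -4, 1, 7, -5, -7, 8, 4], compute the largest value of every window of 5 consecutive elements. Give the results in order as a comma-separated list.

11, 11, 11, 11, 11, 7, 7, 8, 8

(0, 8, -4, 8, 11) → max 11
(8, -4, 8, 11, -7) → max 11
(-4, 8, 11, -7, -4) → max 11
(8, 11, -7, -4, 1) → max 11
(11, -7, -4, 1, 7) → max 11
(-7, -4, 1, 7, -5) → max 7
(-4, 1, 7, -5, -7) → max 7
(1, 7, -5, -7, 8) → max 8
(7, -5, -7, 8, 4) → max 8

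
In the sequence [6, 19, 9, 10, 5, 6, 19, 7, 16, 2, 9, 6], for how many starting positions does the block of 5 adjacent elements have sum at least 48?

(6, 19, 9, 10, 5) → sum 49  ≥ 48 ✓
(19, 9, 10, 5, 6) → sum 49  ≥ 48 ✓
(9, 10, 5, 6, 19) → sum 49  ≥ 48 ✓
(10, 5, 6, 19, 7) → sum 47
(5, 6, 19, 7, 16) → sum 53  ≥ 48 ✓
(6, 19, 7, 16, 2) → sum 50  ≥ 48 ✓
(19, 7, 16, 2, 9) → sum 53  ≥ 48 ✓
(7, 16, 2, 9, 6) → sum 40
6 windows satisfy the condition.

6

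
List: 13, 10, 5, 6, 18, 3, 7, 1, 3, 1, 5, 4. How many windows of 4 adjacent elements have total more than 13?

6

13 10 5 6 → sum 34  > 13 ✓
10 5 6 18 → sum 39  > 13 ✓
5 6 18 3 → sum 32  > 13 ✓
6 18 3 7 → sum 34  > 13 ✓
18 3 7 1 → sum 29  > 13 ✓
3 7 1 3 → sum 14  > 13 ✓
7 1 3 1 → sum 12
1 3 1 5 → sum 10
3 1 5 4 → sum 13
6 windows satisfy the condition.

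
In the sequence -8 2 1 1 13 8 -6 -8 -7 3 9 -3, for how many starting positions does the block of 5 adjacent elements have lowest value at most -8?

[-8, 2, 1, 1, 13] → min -8  ≤ -8 ✓
[2, 1, 1, 13, 8] → min 1
[1, 1, 13, 8, -6] → min -6
[1, 13, 8, -6, -8] → min -8  ≤ -8 ✓
[13, 8, -6, -8, -7] → min -8  ≤ -8 ✓
[8, -6, -8, -7, 3] → min -8  ≤ -8 ✓
[-6, -8, -7, 3, 9] → min -8  ≤ -8 ✓
[-8, -7, 3, 9, -3] → min -8  ≤ -8 ✓
6 windows satisfy the condition.

6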